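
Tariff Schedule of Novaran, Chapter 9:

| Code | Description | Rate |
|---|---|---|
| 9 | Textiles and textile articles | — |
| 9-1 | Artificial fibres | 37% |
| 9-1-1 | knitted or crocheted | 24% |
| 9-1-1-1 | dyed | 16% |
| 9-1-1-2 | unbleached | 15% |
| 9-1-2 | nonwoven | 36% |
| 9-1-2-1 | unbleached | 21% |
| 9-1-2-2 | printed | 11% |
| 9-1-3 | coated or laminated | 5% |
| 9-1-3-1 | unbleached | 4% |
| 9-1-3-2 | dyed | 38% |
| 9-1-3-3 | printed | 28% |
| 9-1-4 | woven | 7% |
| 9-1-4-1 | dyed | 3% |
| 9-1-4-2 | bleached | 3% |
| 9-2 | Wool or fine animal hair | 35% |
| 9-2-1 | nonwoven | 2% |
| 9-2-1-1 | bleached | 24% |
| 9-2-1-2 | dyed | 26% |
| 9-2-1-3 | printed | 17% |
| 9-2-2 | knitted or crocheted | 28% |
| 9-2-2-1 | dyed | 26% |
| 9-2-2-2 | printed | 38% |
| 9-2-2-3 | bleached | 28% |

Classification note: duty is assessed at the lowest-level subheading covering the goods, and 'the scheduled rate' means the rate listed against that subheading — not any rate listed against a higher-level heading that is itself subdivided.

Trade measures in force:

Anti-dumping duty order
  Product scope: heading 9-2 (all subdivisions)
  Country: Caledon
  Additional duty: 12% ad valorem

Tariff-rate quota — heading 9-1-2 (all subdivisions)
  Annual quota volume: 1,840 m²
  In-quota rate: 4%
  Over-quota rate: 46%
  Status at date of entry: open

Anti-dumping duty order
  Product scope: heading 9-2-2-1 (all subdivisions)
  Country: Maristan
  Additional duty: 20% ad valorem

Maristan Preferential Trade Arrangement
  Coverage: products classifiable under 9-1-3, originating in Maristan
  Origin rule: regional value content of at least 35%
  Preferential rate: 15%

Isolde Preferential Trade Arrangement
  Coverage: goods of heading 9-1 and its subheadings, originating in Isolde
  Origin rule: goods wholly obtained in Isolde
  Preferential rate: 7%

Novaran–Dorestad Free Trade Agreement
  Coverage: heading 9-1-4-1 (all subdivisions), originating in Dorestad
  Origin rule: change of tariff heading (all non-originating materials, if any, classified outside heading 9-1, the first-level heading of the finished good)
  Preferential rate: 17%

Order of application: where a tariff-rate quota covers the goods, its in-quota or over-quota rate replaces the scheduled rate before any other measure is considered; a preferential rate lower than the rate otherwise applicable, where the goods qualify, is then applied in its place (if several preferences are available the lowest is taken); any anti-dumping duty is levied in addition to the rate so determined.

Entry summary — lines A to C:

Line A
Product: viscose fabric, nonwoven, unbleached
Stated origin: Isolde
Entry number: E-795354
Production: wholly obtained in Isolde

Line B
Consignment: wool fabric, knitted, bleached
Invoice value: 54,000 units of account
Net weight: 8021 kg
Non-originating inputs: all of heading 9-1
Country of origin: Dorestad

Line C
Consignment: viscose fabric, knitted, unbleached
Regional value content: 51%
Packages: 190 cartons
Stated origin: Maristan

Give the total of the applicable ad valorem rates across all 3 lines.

Line A: viscose → 9-1; nonwoven → 9-1-2; unbleached → 9-1-2-1. Scheduled 21%. quota on 9-1-2 open → in-quota 4%; Isolde agreement on 9-1: wholly obtained → 7% available; preference 7% not lower than 4% → no reduction. → 4%.
Line B: wool → 9-2; knitted → 9-2-2; bleached → 9-2-2-3. Scheduled 28%. Dorestad agreement on 9-1-4-1: 9-2-2-3 not covered. → 28%.
Line C: viscose → 9-1; knitted → 9-1-1; unbleached → 9-1-1-2. Scheduled 15%. Maristan agreement on 9-1-3: 9-1-1-2 not covered. → 15%.
Sum: 4% + 28% + 15% = 47%.

47%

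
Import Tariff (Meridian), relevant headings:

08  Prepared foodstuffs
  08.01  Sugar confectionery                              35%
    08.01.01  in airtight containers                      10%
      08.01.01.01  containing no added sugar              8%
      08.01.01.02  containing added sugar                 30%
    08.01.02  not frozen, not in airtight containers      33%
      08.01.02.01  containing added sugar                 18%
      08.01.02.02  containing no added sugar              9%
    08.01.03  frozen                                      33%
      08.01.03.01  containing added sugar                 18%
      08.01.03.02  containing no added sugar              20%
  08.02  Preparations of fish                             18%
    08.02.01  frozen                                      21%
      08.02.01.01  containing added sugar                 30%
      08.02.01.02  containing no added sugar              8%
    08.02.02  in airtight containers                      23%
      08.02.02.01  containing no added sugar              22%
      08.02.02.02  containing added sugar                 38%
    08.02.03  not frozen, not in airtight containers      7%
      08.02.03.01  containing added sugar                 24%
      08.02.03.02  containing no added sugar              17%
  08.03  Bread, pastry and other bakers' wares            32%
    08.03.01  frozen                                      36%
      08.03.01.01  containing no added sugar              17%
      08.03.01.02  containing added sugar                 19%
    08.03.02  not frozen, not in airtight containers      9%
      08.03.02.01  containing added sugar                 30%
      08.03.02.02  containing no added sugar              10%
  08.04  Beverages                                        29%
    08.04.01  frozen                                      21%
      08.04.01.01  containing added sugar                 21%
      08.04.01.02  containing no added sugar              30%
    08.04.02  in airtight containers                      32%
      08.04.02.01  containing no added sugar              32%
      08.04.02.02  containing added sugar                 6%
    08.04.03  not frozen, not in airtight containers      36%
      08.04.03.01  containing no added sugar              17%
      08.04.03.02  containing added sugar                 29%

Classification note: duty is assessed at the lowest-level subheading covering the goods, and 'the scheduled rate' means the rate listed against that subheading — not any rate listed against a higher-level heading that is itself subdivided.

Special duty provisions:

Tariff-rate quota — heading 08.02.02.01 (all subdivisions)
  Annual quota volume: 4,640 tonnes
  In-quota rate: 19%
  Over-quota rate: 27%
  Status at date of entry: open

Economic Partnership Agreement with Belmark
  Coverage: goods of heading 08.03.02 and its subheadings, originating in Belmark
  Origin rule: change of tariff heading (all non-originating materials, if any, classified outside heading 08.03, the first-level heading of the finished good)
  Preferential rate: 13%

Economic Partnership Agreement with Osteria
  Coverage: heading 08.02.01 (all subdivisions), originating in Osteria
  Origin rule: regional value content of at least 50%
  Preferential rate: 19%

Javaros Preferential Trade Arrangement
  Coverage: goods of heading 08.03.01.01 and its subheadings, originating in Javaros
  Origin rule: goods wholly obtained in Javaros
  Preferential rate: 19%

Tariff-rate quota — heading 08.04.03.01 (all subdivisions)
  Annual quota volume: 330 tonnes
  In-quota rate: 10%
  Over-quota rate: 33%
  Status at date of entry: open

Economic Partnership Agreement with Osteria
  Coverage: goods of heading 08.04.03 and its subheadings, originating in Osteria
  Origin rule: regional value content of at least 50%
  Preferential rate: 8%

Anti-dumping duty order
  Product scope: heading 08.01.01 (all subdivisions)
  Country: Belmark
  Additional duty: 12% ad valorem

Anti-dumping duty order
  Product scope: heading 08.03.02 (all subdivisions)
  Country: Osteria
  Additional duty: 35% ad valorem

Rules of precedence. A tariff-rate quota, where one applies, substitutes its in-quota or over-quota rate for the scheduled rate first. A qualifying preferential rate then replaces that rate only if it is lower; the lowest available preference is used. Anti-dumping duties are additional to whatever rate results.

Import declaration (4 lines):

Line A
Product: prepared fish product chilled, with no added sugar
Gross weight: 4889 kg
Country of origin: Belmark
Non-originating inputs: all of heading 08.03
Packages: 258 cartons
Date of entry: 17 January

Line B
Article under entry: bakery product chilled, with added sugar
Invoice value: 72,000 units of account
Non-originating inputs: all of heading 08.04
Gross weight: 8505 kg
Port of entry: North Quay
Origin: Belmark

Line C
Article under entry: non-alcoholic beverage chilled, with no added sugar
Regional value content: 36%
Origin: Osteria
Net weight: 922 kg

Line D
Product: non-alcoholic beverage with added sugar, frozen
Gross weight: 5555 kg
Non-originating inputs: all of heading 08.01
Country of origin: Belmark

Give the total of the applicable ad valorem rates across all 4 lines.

Line A: prepared fish product → 08.02; chilled → 08.02.03; with no added sugar → 08.02.03.02. Scheduled 17%. Belmark agreement on 08.03.02: 08.02.03.02 not covered. → 17%.
Line B: bakery product → 08.03; chilled → 08.03.02; with added sugar → 08.03.02.01. Scheduled 30%. Belmark agreement on 08.03.02: CTH met → 13% available; preferential 13%. → 13%.
Line C: non-alcoholic beverage → 08.04; chilled → 08.04.03; with no added sugar → 08.04.03.01. Scheduled 17%. quota on 08.04.03.01 open → in-quota 10%; Osteria agreement on 08.02.01: 08.04.03.01 not covered; Osteria agreement on 08.04.03: RVC < 50%. → 10%.
Line D: non-alcoholic beverage → 08.04; frozen → 08.04.01; with added sugar → 08.04.01.01. Scheduled 21%. Belmark agreement on 08.03.02: 08.04.01.01 not covered. → 21%.
Sum: 17% + 13% + 10% + 21% = 61%.

61%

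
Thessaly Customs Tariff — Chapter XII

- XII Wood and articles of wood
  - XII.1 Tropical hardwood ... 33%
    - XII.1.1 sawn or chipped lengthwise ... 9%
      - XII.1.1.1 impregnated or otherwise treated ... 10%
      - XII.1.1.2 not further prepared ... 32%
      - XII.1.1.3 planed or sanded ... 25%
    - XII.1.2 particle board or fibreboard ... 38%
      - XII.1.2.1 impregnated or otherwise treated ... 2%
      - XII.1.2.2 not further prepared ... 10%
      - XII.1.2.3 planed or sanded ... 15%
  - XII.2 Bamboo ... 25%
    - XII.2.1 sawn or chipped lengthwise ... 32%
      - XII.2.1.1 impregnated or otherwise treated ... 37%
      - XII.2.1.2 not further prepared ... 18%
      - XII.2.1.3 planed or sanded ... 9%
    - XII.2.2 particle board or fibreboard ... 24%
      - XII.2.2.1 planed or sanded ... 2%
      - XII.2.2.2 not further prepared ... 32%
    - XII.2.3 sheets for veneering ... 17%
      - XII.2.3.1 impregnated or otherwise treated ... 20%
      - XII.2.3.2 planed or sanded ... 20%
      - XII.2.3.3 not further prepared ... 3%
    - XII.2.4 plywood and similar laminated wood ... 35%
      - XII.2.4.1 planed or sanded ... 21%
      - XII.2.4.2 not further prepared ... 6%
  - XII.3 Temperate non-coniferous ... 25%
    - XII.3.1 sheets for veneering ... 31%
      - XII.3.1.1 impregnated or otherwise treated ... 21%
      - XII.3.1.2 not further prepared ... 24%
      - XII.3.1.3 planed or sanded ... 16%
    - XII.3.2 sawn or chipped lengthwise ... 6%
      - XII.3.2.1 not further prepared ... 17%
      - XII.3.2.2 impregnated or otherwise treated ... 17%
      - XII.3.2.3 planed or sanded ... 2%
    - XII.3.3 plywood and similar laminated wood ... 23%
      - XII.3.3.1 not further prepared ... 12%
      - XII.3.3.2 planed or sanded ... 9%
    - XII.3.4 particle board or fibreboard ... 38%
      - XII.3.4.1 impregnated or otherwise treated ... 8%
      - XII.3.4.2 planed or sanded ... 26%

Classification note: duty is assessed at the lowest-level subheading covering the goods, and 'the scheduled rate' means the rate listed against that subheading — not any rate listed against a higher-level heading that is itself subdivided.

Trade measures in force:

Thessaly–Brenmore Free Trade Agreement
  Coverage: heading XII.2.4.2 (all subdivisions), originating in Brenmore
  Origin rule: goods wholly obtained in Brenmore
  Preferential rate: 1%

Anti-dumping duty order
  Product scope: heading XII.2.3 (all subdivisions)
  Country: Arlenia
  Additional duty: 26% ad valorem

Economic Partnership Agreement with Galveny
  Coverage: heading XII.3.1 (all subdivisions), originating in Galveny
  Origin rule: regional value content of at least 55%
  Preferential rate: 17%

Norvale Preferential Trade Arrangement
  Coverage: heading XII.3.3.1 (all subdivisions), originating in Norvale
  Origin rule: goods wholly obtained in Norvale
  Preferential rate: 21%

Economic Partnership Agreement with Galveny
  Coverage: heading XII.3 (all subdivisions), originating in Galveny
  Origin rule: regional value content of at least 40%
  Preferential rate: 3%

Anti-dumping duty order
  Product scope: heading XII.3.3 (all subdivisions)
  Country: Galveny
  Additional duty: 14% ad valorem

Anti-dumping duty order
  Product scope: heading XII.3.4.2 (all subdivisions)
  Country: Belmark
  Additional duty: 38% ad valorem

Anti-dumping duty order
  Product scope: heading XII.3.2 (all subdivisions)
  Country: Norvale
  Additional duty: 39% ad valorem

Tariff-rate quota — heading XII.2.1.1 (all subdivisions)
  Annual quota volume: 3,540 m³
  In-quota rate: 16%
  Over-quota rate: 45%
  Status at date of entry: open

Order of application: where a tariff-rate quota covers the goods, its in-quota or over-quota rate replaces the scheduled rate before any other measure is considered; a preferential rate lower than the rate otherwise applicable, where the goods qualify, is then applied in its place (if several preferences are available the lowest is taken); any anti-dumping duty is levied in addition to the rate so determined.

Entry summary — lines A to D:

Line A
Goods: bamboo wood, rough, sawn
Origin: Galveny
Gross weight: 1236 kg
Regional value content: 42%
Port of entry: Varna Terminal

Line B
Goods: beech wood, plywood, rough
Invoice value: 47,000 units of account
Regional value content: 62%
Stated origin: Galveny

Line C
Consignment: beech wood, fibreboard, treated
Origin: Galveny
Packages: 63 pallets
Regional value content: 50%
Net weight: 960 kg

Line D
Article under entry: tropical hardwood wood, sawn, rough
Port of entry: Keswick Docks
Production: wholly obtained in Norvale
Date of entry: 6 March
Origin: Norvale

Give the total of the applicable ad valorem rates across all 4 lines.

70%

Line A: bamboo → XII.2; sawn → XII.2.1; rough → XII.2.1.2. Scheduled 18%. Galveny agreement on XII.3.1: XII.2.1.2 not covered; Galveny agreement on XII.3: XII.2.1.2 not covered. → 18%.
Line B: beech → XII.3; plywood → XII.3.3; rough → XII.3.3.1. Scheduled 12%. Galveny agreement on XII.3.1: XII.3.3.1 not covered; Galveny agreement on XII.3: RVC ≥ 40% → 3% available; preferential 3%; anti-dumping (Galveny, XII.3.3): +14%; total 3% + 14% = 17%. → 17%.
Line C: beech → XII.3; fibreboard → XII.3.4; treated → XII.3.4.1. Scheduled 8%. Galveny agreement on XII.3.1: XII.3.4.1 not covered; Galveny agreement on XII.3: RVC ≥ 40% → 3% available; preferential 3%. → 3%.
Line D: tropical hardwood → XII.1; sawn → XII.1.1; rough → XII.1.1.2. Scheduled 32%. Norvale agreement on XII.3.3.1: XII.1.1.2 not covered. → 32%.
Sum: 18% + 17% + 3% + 32% = 70%.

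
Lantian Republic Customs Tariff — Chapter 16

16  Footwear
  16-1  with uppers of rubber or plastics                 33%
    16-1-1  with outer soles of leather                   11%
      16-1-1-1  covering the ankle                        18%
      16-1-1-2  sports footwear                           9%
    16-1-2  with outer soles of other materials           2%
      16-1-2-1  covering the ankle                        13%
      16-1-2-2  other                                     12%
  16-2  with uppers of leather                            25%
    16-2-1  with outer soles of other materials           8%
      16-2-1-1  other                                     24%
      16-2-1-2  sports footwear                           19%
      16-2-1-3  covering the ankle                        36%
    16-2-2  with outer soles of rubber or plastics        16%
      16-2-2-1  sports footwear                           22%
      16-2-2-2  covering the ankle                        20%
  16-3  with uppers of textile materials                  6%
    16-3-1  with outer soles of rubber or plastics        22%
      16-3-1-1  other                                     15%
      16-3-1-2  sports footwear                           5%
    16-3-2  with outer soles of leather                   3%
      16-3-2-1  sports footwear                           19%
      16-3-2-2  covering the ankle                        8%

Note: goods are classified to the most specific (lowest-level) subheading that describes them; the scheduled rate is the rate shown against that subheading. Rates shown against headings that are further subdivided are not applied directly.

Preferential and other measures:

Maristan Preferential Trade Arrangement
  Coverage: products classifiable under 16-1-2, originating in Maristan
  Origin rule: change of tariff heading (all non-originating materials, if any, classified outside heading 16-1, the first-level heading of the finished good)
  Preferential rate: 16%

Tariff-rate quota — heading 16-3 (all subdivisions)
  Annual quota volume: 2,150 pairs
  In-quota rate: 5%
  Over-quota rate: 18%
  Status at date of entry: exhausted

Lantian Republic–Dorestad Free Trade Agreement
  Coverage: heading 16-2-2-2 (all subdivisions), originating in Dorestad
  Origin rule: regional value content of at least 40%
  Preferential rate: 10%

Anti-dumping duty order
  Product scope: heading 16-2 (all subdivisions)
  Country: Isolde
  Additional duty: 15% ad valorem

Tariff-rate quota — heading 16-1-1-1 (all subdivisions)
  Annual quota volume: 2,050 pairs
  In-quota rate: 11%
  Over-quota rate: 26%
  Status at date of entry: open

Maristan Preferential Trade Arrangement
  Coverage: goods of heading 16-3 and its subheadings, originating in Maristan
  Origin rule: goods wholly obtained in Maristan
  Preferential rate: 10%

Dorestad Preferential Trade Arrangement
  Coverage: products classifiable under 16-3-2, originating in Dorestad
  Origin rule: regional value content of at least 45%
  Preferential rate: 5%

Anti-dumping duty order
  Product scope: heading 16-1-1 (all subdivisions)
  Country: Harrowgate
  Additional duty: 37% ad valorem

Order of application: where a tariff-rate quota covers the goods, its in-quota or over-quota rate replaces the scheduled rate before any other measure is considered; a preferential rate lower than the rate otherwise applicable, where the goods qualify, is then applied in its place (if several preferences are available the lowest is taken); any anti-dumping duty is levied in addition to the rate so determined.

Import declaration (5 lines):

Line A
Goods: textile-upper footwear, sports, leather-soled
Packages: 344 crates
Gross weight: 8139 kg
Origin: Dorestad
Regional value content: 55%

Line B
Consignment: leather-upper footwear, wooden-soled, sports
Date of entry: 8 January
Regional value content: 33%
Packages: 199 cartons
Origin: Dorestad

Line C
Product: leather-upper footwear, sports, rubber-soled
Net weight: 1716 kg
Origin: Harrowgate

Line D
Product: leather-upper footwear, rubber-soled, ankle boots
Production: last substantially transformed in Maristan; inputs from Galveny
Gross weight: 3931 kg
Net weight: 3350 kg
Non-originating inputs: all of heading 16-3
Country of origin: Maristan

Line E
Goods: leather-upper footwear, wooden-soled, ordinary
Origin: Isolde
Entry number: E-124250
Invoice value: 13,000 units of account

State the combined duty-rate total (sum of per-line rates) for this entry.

Line A: textile-upper → 16-3; leather-soled → 16-3-2; sports → 16-3-2-1. Scheduled 19%. quota on 16-3 exhausted → over-quota 18%; Dorestad agreement on 16-2-2-2: 16-3-2-1 not covered; Dorestad agreement on 16-3-2: RVC ≥ 45% → 5% available; preferential 5%. → 5%.
Line B: leather-upper → 16-2; wooden-soled → 16-2-1; sports → 16-2-1-2. Scheduled 19%. Dorestad agreement on 16-2-2-2: 16-2-1-2 not covered; Dorestad agreement on 16-3-2: 16-2-1-2 not covered. → 19%.
Line C: leather-upper → 16-2; rubber-soled → 16-2-2; sports → 16-2-2-1. Scheduled 22%. No special measure applies. → 22%.
Line D: leather-upper → 16-2; rubber-soled → 16-2-2; ankle boots → 16-2-2-2. Scheduled 20%. Maristan agreement on 16-1-2: 16-2-2-2 not covered; Maristan agreement on 16-3: 16-2-2-2 not covered. → 20%.
Line E: leather-upper → 16-2; wooden-soled → 16-2-1; ordinary → 16-2-1-1. Scheduled 24%. anti-dumping (Isolde, 16-2): +15%; total 24% + 15% = 39%. → 39%.
Sum: 5% + 19% + 22% + 20% + 39% = 105%.

105%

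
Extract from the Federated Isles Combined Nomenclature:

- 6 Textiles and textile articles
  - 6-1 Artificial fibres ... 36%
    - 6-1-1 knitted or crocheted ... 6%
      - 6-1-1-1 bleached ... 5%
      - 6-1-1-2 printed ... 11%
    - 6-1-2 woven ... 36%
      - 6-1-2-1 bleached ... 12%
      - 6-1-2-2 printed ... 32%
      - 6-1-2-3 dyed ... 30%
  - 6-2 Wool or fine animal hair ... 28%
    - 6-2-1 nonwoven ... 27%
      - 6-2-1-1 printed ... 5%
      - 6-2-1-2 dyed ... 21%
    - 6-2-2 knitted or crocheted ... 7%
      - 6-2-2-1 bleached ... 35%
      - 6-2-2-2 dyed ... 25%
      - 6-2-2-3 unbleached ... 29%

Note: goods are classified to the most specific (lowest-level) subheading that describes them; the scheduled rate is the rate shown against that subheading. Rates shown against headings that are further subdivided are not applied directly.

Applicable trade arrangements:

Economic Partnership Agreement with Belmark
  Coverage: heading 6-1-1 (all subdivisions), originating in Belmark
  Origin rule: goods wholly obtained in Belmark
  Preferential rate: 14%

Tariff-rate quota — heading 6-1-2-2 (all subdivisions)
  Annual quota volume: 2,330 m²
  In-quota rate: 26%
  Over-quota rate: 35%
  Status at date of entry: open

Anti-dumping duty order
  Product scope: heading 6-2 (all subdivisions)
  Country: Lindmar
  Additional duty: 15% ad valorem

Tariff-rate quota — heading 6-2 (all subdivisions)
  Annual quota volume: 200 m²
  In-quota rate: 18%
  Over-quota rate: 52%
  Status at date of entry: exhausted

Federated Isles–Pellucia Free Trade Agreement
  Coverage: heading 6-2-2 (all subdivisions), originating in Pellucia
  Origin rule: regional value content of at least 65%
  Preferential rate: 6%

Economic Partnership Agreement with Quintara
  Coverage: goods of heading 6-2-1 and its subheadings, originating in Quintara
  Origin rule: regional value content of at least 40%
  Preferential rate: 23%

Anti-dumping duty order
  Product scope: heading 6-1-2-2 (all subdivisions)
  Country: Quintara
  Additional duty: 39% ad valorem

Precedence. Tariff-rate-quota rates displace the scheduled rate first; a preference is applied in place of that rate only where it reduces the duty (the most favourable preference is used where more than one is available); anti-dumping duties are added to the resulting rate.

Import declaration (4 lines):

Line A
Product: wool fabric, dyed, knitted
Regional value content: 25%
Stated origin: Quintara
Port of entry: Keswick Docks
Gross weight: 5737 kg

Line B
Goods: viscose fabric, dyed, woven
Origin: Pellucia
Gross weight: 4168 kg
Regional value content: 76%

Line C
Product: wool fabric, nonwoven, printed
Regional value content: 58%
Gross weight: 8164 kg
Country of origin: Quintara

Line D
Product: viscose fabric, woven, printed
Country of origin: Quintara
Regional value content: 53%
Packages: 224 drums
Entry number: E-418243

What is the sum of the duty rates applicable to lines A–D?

170%

Line A: wool → 6-2; knitted → 6-2-2; dyed → 6-2-2-2. Scheduled 25%. quota on 6-2 exhausted → over-quota 52%; Quintara agreement on 6-2-1: 6-2-2-2 not covered. → 52%.
Line B: viscose → 6-1; woven → 6-1-2; dyed → 6-1-2-3. Scheduled 30%. Pellucia agreement on 6-2-2: 6-1-2-3 not covered. → 30%.
Line C: wool → 6-2; nonwoven → 6-2-1; printed → 6-2-1-1. Scheduled 5%. quota on 6-2 exhausted → over-quota 52%; Quintara agreement on 6-2-1: RVC ≥ 40% → 23% available; preferential 23%. → 23%.
Line D: viscose → 6-1; woven → 6-1-2; printed → 6-1-2-2. Scheduled 32%. quota on 6-1-2-2 open → in-quota 26%; Quintara agreement on 6-2-1: 6-1-2-2 not covered; anti-dumping (Quintara, 6-1-2-2): +39%; total 26% + 39% = 65%. → 65%.
Sum: 52% + 30% + 23% + 65% = 170%.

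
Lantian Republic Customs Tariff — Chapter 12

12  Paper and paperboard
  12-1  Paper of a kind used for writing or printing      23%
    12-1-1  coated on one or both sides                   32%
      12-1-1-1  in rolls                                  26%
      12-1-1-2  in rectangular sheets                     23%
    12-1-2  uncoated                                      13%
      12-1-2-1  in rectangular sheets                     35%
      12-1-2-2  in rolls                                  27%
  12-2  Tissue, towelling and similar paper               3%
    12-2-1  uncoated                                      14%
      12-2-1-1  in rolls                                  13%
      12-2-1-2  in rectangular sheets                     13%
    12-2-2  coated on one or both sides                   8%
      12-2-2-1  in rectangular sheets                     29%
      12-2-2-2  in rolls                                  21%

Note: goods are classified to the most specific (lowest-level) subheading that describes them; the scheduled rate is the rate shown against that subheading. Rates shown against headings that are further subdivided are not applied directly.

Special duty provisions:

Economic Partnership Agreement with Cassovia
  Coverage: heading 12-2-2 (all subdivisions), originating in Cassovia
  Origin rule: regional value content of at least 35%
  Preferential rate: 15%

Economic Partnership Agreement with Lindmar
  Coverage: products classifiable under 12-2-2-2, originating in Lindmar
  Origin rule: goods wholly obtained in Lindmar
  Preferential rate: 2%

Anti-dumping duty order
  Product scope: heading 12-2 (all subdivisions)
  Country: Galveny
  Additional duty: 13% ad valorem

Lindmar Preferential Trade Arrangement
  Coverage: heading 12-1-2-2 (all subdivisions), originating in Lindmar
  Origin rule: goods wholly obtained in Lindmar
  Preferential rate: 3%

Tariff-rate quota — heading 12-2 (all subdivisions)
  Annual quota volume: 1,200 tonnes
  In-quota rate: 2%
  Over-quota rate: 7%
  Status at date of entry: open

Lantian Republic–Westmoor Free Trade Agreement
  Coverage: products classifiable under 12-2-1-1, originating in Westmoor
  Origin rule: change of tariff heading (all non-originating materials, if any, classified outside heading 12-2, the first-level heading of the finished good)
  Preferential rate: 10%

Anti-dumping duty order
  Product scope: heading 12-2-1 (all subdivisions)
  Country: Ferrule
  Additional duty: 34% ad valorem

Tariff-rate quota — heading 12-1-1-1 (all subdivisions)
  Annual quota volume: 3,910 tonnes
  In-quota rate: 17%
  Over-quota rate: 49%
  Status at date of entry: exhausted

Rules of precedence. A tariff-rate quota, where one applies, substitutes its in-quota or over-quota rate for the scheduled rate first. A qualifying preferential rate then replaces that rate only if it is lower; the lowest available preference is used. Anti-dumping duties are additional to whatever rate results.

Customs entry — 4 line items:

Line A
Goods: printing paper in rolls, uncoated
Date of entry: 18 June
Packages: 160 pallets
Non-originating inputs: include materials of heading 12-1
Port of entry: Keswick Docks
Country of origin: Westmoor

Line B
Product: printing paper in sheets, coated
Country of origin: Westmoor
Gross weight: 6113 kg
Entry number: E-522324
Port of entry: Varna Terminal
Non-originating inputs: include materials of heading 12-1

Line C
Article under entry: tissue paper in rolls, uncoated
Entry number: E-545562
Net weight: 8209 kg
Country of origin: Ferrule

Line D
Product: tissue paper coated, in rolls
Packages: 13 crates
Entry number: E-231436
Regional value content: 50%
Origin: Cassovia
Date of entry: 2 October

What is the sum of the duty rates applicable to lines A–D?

88%

Line A: printing paper → 12-1; uncoated → 12-1-2; in rolls → 12-1-2-2. Scheduled 27%. Westmoor agreement on 12-2-1-1: 12-1-2-2 not covered. → 27%.
Line B: printing paper → 12-1; coated → 12-1-1; in sheets → 12-1-1-2. Scheduled 23%. Westmoor agreement on 12-2-1-1: 12-1-1-2 not covered. → 23%.
Line C: tissue paper → 12-2; uncoated → 12-2-1; in rolls → 12-2-1-1. Scheduled 13%. quota on 12-2 open → in-quota 2%; anti-dumping (Ferrule, 12-2-1): +34%; total 2% + 34% = 36%. → 36%.
Line D: tissue paper → 12-2; coated → 12-2-2; in rolls → 12-2-2-2. Scheduled 21%. quota on 12-2 open → in-quota 2%; Cassovia agreement on 12-2-2: RVC ≥ 35% → 15% available; preference 15% not lower than 2% → no reduction. → 2%.
Sum: 27% + 23% + 36% + 2% = 88%.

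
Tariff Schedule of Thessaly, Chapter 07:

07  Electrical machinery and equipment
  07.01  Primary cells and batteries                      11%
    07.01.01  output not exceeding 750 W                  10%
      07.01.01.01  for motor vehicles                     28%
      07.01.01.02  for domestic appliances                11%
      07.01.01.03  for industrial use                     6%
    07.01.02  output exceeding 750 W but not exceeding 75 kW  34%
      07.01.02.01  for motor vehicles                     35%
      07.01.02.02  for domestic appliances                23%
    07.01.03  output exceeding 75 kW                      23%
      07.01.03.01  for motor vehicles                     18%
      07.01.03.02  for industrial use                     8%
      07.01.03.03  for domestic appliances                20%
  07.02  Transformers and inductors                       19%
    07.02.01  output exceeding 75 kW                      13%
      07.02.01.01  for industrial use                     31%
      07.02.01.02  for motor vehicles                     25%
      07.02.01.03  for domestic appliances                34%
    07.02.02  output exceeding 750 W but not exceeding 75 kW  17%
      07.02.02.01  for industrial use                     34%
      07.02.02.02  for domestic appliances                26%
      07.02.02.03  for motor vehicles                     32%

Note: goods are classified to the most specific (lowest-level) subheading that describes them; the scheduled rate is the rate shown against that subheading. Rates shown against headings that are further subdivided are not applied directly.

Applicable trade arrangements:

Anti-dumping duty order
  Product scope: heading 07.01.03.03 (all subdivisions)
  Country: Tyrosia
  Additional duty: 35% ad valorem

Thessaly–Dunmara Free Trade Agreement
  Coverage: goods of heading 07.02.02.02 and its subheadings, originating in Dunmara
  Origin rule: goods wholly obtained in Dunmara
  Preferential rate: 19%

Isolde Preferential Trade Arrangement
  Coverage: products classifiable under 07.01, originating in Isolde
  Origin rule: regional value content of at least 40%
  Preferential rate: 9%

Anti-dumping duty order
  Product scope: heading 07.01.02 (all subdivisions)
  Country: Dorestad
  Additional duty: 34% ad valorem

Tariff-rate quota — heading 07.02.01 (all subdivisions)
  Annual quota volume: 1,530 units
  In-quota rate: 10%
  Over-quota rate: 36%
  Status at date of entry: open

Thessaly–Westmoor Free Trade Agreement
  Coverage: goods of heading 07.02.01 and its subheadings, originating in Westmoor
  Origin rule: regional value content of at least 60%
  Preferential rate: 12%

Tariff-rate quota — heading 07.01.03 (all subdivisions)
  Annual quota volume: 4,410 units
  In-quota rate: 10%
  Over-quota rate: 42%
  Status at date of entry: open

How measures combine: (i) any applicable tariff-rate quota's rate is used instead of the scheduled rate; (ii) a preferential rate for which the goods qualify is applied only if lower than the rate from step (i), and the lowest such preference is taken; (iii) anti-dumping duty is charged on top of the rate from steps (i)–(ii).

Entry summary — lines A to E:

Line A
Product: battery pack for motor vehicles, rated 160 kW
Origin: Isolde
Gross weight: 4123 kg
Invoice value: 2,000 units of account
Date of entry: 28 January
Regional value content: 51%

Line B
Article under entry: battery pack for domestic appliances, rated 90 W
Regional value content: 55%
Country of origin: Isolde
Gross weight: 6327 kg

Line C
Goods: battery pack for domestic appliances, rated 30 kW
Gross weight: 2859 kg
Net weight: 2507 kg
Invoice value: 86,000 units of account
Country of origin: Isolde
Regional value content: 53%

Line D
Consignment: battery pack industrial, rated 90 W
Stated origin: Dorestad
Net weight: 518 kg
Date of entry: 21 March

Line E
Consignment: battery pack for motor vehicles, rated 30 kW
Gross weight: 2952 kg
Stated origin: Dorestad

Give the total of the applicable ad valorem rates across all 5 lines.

102%

Line A: battery pack → 07.01; rated 160 kW → 07.01.03; for motor vehicles → 07.01.03.01. Scheduled 18%. quota on 07.01.03 open → in-quota 10%; Isolde agreement on 07.01: RVC ≥ 40% → 9% available; preferential 9%. → 9%.
Line B: battery pack → 07.01; rated 90 W → 07.01.01; for domestic appliances → 07.01.01.02. Scheduled 11%. Isolde agreement on 07.01: RVC ≥ 40% → 9% available; preferential 9%. → 9%.
Line C: battery pack → 07.01; rated 30 kW → 07.01.02; for domestic appliances → 07.01.02.02. Scheduled 23%. Isolde agreement on 07.01: RVC ≥ 40% → 9% available; preferential 9%. → 9%.
Line D: battery pack → 07.01; rated 90 W → 07.01.01; industrial → 07.01.01.03. Scheduled 6%. No special measure applies. → 6%.
Line E: battery pack → 07.01; rated 30 kW → 07.01.02; for motor vehicles → 07.01.02.01. Scheduled 35%. anti-dumping (Dorestad, 07.01.02): +34%; total 35% + 34% = 69%. → 69%.
Sum: 9% + 9% + 9% + 6% + 69% = 102%.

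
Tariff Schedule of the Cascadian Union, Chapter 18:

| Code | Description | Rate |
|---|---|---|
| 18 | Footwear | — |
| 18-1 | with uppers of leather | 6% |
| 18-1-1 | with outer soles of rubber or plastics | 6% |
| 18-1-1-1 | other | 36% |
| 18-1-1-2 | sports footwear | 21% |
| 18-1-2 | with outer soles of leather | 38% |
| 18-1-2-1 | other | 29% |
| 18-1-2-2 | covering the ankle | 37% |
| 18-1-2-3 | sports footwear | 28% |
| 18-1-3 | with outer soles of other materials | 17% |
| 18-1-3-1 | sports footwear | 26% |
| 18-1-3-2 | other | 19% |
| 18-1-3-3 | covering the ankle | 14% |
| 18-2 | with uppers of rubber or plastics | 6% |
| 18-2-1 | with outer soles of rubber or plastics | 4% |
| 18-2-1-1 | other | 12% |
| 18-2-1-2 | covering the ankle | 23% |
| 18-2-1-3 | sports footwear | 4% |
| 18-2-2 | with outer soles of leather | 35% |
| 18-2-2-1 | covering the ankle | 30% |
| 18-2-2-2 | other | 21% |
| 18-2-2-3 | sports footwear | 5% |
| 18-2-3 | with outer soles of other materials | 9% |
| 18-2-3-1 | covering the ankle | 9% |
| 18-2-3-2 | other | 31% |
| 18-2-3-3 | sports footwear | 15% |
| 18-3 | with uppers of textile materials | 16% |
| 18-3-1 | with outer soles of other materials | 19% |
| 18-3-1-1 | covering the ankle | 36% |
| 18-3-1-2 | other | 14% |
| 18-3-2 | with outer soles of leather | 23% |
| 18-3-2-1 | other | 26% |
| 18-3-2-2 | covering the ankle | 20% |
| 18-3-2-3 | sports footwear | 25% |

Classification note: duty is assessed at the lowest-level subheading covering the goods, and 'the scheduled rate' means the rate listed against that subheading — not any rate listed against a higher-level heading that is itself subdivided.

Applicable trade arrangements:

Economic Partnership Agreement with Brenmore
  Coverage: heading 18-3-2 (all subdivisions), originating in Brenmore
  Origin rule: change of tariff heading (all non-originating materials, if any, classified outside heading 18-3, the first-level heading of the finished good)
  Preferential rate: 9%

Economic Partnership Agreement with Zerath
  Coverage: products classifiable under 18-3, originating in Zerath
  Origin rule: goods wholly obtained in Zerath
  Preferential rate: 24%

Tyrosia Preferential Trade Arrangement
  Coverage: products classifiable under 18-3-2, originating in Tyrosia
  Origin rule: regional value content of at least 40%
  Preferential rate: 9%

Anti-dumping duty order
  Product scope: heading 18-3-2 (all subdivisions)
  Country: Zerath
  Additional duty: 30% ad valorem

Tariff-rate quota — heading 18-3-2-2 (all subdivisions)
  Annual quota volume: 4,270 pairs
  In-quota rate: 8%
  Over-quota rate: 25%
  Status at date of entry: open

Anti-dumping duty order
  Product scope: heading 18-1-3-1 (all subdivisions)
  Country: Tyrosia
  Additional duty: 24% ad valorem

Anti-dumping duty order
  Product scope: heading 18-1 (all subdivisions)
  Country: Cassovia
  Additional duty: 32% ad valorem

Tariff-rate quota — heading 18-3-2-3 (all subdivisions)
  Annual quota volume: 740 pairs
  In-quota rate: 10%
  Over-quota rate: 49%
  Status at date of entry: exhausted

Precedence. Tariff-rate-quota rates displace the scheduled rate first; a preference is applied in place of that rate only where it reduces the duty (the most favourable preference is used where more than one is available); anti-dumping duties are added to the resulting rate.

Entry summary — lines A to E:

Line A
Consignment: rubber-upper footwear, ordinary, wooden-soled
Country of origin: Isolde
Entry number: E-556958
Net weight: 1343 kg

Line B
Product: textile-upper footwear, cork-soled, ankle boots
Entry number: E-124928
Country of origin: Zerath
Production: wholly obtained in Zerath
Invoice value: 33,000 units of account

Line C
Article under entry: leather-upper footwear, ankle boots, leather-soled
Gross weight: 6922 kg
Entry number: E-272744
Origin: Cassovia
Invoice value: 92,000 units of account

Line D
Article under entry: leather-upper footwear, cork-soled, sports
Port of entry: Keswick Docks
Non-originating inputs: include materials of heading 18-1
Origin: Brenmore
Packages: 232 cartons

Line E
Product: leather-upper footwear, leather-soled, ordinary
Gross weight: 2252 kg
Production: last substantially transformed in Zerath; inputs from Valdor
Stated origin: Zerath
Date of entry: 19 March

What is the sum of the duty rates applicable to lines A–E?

179%

Line A: rubber-upper → 18-2; wooden-soled → 18-2-3; ordinary → 18-2-3-2. Scheduled 31%. No special measure applies. → 31%.
Line B: textile-upper → 18-3; cork-soled → 18-3-1; ankle boots → 18-3-1-1. Scheduled 36%. Zerath agreement on 18-3: wholly obtained → 24% available; preferential 24%. → 24%.
Line C: leather-upper → 18-1; leather-soled → 18-1-2; ankle boots → 18-1-2-2. Scheduled 37%. anti-dumping (Cassovia, 18-1): +32%; total 37% + 32% = 69%. → 69%.
Line D: leather-upper → 18-1; cork-soled → 18-1-3; sports → 18-1-3-1. Scheduled 26%. Brenmore agreement on 18-3-2: 18-1-3-1 not covered. → 26%.
Line E: leather-upper → 18-1; leather-soled → 18-1-2; ordinary → 18-1-2-1. Scheduled 29%. Zerath agreement on 18-3: 18-1-2-1 not covered. → 29%.
Sum: 31% + 24% + 69% + 26% + 29% = 179%.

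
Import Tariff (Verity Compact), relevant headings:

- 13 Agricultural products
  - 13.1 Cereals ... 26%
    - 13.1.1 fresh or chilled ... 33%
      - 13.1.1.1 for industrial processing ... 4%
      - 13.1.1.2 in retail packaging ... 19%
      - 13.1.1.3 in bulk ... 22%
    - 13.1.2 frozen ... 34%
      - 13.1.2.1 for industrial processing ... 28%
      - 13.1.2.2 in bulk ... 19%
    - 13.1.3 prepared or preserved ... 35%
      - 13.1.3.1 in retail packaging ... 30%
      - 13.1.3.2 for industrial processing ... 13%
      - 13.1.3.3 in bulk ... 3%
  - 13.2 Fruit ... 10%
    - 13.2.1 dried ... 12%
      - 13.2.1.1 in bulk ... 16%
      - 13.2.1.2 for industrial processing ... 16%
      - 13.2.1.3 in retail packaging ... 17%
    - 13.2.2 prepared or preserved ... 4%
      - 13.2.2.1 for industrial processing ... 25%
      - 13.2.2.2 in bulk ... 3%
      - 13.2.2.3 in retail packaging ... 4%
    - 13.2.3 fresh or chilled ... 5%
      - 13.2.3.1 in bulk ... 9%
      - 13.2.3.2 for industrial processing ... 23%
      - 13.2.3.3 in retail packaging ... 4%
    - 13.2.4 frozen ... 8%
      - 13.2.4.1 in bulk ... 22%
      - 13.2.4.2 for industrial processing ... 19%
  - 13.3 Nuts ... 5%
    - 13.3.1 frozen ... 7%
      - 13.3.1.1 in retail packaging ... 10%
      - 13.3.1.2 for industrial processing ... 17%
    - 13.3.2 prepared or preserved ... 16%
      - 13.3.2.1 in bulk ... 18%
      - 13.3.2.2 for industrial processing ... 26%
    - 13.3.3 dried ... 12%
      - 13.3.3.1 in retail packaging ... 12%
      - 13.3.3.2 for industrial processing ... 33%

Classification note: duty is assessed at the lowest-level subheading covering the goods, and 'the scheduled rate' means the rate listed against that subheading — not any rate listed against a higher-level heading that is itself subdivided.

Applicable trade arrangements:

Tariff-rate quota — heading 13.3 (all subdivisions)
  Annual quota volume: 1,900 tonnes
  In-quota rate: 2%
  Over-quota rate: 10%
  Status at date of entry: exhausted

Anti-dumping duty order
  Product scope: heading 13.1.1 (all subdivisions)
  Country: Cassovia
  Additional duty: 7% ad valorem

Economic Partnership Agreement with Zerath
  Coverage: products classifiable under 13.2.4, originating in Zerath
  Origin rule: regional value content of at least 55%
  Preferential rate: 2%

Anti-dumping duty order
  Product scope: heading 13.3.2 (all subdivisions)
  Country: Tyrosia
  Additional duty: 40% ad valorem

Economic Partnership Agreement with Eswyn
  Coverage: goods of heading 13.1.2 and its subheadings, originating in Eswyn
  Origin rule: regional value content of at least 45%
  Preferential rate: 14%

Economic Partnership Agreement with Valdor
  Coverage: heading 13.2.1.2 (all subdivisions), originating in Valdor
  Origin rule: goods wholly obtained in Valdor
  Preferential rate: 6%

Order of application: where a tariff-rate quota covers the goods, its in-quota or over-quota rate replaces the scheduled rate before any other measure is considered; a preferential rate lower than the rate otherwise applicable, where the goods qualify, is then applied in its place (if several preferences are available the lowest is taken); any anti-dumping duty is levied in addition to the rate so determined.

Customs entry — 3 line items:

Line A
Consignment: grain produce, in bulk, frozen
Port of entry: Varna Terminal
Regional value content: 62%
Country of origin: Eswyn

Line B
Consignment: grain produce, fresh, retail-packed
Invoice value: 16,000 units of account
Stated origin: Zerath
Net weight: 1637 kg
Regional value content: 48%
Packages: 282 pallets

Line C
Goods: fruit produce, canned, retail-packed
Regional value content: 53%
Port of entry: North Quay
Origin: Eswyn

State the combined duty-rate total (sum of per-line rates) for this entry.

Line A: grain → 13.1; frozen → 13.1.2; in bulk → 13.1.2.2. Scheduled 19%. Eswyn agreement on 13.1.2: RVC ≥ 45% → 14% available; preferential 14%. → 14%.
Line B: grain → 13.1; fresh → 13.1.1; retail-packed → 13.1.1.2. Scheduled 19%. Zerath agreement on 13.2.4: 13.1.1.2 not covered. → 19%.
Line C: fruit → 13.2; canned → 13.2.2; retail-packed → 13.2.2.3. Scheduled 4%. Eswyn agreement on 13.1.2: 13.2.2.3 not covered. → 4%.
Sum: 14% + 19% + 4% = 37%.

37%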